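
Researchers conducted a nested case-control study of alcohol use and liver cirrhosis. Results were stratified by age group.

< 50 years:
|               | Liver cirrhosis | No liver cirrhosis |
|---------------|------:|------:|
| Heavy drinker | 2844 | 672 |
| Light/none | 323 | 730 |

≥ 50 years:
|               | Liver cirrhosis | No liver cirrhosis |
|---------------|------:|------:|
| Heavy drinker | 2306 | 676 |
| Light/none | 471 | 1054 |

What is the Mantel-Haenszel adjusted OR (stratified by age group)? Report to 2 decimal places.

OR_MH = Σ(aᵢdᵢ/nᵢ) / Σ(bᵢcᵢ/nᵢ), where nᵢ is the stratum total.
Stratum 1 (< 50 years): n = 4569; a·d/n = 2844·730/4569 = 454.3926; b·c/n = 672·323/4569 = 47.5062
Stratum 2 (≥ 50 years): n = 4507; a·d/n = 2306·1054/4507 = 539.2776; b·c/n = 676·471/4507 = 70.6448
OR_MH = (454.3926 + 539.2776) / (47.5062 + 70.6448) = 993.6702 / 118.1510 = 8.41017

8.41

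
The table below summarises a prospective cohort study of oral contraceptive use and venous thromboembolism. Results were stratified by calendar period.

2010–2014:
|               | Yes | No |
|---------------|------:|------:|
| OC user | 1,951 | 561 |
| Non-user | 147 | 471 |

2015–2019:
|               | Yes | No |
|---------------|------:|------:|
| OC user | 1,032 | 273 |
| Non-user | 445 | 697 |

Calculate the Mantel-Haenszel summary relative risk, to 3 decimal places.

2.440

RR_MH = Σ(aᵢ·n₀ᵢ/nᵢ) / Σ(cᵢ·n₁ᵢ/nᵢ), with n₁ᵢ = aᵢ+bᵢ (exposed), n₀ᵢ = cᵢ+dᵢ (unexposed), nᵢ = n₁ᵢ+n₀ᵢ.
Stratum 1 (2010–2014): n₁ = 2512, n₀ = 618, n = 3130; a·n₀/n = 1951·618/3130 = 385.2134; c·n₁/n = 147·2512/3130 = 117.9757
Stratum 2 (2015–2019): n₁ = 1305, n₀ = 1142, n = 2447; a·n₀/n = 1032·1142/2447 = 481.6281; c·n₁/n = 445·1305/2447 = 237.3212
RR_MH = (385.2134 + 481.6281) / (117.9757 + 237.3212) = 866.8415 / 355.2969 = 2.43977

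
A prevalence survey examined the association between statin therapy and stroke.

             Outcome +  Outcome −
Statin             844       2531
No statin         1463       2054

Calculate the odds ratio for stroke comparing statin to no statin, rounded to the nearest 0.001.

Cells: a = 844, b = 2531, c = 1463, d = 2054.
OR = (a·d)/(b·c) = (844 × 2054) / (2531 × 1463) = 1733576 / 3702853 = 0.46817
Exposure is associated with lower odds of stroke (OR = 0.47 < 1).

0.468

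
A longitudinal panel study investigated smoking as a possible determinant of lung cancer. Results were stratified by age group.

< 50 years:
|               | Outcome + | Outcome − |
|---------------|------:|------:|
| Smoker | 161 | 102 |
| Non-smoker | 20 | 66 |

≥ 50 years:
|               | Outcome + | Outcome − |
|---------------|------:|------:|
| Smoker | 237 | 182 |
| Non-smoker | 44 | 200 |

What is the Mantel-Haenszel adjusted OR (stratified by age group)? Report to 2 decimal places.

OR_MH = Σ(aᵢdᵢ/nᵢ) / Σ(bᵢcᵢ/nᵢ), where nᵢ is the stratum total.
Stratum 1 (< 50 years): n = 349; a·d/n = 161·66/349 = 30.4470; b·c/n = 102·20/349 = 5.8453
Stratum 2 (≥ 50 years): n = 663; a·d/n = 237·200/663 = 71.4932; b·c/n = 182·44/663 = 12.0784
OR_MH = (30.4470 + 71.4932) / (5.8453 + 12.0784) = 101.9402 / 17.9237 = 5.68745

5.69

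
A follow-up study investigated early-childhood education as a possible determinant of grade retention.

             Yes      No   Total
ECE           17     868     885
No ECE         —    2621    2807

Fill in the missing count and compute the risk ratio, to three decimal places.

0.290

The missing cell is in the unexposed row: 2807 − 2621 = 186.
So a = 17, b = 868, c = 186, d = 2621.
RR = [a/(a+b)] / [c/(c+d)] = (17/885) / (186/2807) = 0.01921/0.06626 = 0.28989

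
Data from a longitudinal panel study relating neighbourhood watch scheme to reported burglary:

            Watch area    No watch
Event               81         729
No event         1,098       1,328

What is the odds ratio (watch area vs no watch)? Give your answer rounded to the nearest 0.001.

0.134

Reading the table with exposure as columns: a = 81 (Watch area, case), b = 1098 (Watch area, non-case), c = 729 (No watch, case), d = 1328.
OR = (a·d)/(b·c) = (81 × 1328) / (1098 × 729) = 107568 / 800442 = 0.13439
Exposure is associated with lower odds of reported burglary (OR = 0.13 < 1).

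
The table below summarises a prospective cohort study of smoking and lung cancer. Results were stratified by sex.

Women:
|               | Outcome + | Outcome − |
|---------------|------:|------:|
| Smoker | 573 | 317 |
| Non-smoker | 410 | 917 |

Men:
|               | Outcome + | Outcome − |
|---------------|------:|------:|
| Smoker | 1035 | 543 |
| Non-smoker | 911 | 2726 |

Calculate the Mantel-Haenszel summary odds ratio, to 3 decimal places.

OR_MH = Σ(aᵢdᵢ/nᵢ) / Σ(bᵢcᵢ/nᵢ), where nᵢ is the stratum total.
Stratum 1 (Women): n = 2217; a·d/n = 573·917/2217 = 237.0054; b·c/n = 317·410/2217 = 58.6243
Stratum 2 (Men): n = 5215; a·d/n = 1035·2726/5215 = 541.0182; b·c/n = 543·911/5215 = 94.8558
OR_MH = (237.0054 + 541.0182) / (58.6243 + 94.8558) = 778.0236 / 153.4801 = 5.06922

5.069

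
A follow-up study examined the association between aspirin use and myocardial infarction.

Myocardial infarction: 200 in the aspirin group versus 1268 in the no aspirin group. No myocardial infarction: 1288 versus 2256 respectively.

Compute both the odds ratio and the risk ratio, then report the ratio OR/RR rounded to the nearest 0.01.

0.74

From the description: a = 200, b = 1288, c = 1268, d = 2256.
OR = (200·2256)/(1288·1268) = 451200/1633184 = 0.27627
Risk in exposed = 200/1488 = 0.13441; risk in unexposed = 1268/3524 = 0.35982; RR = 0.37355
OR/RR = 0.27627 / 0.37355 = 0.73959
The outcome is not rare, so the OR lies further from 1 than the RR.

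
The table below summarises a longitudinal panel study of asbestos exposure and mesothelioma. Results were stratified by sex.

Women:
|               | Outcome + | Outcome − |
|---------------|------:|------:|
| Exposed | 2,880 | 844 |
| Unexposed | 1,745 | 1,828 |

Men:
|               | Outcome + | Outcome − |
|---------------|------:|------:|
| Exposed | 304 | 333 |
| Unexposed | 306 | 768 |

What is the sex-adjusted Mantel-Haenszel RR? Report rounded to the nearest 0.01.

1.59

RR_MH = Σ(aᵢ·n₀ᵢ/nᵢ) / Σ(cᵢ·n₁ᵢ/nᵢ), with n₁ᵢ = aᵢ+bᵢ (exposed), n₀ᵢ = cᵢ+dᵢ (unexposed), nᵢ = n₁ᵢ+n₀ᵢ.
Stratum 1 (Women): n₁ = 3724, n₀ = 3573, n = 7297; a·n₀/n = 2880·3573/7297 = 1410.2015; c·n₁/n = 1745·3724/7297 = 890.5550
Stratum 2 (Men): n₁ = 637, n₀ = 1074, n = 1711; a·n₀/n = 304·1074/1711 = 190.8217; c·n₁/n = 306·637/1711 = 113.9229
RR_MH = (1410.2015 + 190.8217) / (890.5550 + 113.9229) = 1601.0232 / 1004.4779 = 1.59389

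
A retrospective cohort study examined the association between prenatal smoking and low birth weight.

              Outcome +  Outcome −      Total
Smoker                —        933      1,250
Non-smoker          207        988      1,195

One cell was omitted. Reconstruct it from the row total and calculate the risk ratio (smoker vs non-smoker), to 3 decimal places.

The missing cell is in the exposed row: 1250 − 933 = 317.
So a = 317, b = 933, c = 207, d = 988.
RR = [a/(a+b)] / [c/(c+d)] = (317/1250) / (207/1195) = 0.25360/0.17322 = 1.46402

1.464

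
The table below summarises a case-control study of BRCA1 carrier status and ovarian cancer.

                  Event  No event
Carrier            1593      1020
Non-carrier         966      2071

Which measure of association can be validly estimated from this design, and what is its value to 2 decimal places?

Cells: a = 1593, b = 1020, c = 966, d = 2071.
This is a case-control study: participants were sampled on outcome status, so risks in the source population cannot be estimated directly — relative risk is not valid here. The odds ratio is the appropriate measure.
OR = (a·d)/(b·c) = (1593 × 2071) / (1020 × 966) = 3299103 / 985320 = 3.34826

3.35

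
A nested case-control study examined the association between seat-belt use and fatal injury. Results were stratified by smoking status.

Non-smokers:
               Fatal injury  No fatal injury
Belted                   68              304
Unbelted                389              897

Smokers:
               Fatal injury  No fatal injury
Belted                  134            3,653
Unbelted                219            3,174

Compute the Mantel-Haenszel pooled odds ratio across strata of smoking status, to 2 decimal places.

0.53

OR_MH = Σ(aᵢdᵢ/nᵢ) / Σ(bᵢcᵢ/nᵢ), where nᵢ is the stratum total.
Stratum 1 (Non-smokers): n = 1658; a·d/n = 68·897/1658 = 36.7889; b·c/n = 304·389/1658 = 71.3245
Stratum 2 (Smokers): n = 7180; a·d/n = 134·3174/7180 = 59.2362; b·c/n = 3653·219/7180 = 111.4216
OR_MH = (36.7889 + 59.2362) / (71.3245 + 111.4216) = 96.0251 / 182.7461 = 0.52546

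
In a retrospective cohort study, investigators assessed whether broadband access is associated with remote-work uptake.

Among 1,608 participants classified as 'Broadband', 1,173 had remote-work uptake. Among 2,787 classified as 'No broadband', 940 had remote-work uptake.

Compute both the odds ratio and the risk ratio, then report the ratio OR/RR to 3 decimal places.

2.450

From the description: a = 1173, b = 435, c = 940, d = 1847.
OR = (1173·1847)/(435·940) = 2166531/408900 = 5.29844
Risk in exposed = 1173/1608 = 0.72948; risk in unexposed = 940/2787 = 0.33728; RR = 2.16282
OR/RR = 5.29844 / 2.16282 = 2.44978
The outcome is not rare, so the OR lies further from 1 than the RR.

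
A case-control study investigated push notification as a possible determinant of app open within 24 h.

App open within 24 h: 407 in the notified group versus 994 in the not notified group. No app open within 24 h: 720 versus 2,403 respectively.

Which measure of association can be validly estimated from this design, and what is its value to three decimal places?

1.367

From the description: a = 407, b = 720, c = 994, d = 2403.
This is a case-control study: participants were sampled on outcome status, so risks in the source population cannot be estimated directly — relative risk is not valid here. The odds ratio is the appropriate measure.
OR = (a·d)/(b·c) = (407 × 2403) / (720 × 994) = 978021 / 715680 = 1.36656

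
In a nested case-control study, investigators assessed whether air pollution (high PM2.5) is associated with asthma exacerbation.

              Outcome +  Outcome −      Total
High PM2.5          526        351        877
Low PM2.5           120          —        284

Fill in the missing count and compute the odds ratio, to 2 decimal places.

2.05

The missing cell is in the unexposed row: 284 − 120 = 164.
So a = 526, b = 351, c = 120, d = 164.
OR = (a·d)/(b·c) = (526 × 164) / (351 × 120) = 86264 / 42120 = 2.04805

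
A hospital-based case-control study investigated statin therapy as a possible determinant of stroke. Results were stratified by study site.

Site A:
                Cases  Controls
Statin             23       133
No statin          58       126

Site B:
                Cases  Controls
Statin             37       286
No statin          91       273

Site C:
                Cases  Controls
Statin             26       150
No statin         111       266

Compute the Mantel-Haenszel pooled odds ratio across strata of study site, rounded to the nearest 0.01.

OR_MH = Σ(aᵢdᵢ/nᵢ) / Σ(bᵢcᵢ/nᵢ), where nᵢ is the stratum total.
Stratum 1 (Site A): n = 340; a·d/n = 23·126/340 = 8.5235; b·c/n = 133·58/340 = 22.6882
Stratum 2 (Site B): n = 687; a·d/n = 37·273/687 = 14.7031; b·c/n = 286·91/687 = 37.8836
Stratum 3 (Site C): n = 553; a·d/n = 26·266/553 = 12.5063; b·c/n = 150·111/553 = 30.1085
OR_MH = (8.5235 + 14.7031 + 12.5063) / (22.6882 + 37.8836 + 30.1085) = 35.7329 / 90.6803 = 0.39405

0.39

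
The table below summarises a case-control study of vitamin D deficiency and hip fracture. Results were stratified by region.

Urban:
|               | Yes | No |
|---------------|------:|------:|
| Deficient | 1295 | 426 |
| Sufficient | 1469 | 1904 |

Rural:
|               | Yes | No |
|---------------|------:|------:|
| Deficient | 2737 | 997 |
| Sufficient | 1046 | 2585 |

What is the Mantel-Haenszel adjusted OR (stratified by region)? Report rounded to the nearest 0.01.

5.46

OR_MH = Σ(aᵢdᵢ/nᵢ) / Σ(bᵢcᵢ/nᵢ), where nᵢ is the stratum total.
Stratum 1 (Urban): n = 5094; a·d/n = 1295·1904/5094 = 484.0361; b·c/n = 426·1469/5094 = 122.8492
Stratum 2 (Rural): n = 7365; a·d/n = 2737·2585/7365 = 960.6443; b·c/n = 997·1046/7365 = 141.5970
OR_MH = (484.0361 + 960.6443) / (122.8492 + 141.5970) = 1444.6804 / 264.4462 = 5.46304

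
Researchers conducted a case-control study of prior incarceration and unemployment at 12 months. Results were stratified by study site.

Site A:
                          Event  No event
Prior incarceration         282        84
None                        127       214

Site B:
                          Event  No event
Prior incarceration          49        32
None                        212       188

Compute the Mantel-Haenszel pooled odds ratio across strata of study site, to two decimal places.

OR_MH = Σ(aᵢdᵢ/nᵢ) / Σ(bᵢcᵢ/nᵢ), where nᵢ is the stratum total.
Stratum 1 (Site A): n = 707; a·d/n = 282·214/707 = 85.3579; b·c/n = 84·127/707 = 15.0891
Stratum 2 (Site B): n = 481; a·d/n = 49·188/481 = 19.1518; b·c/n = 32·212/481 = 14.1040
OR_MH = (85.3579 + 19.1518) / (15.0891 + 14.1040) = 104.5096 / 29.1931 = 3.57995

3.58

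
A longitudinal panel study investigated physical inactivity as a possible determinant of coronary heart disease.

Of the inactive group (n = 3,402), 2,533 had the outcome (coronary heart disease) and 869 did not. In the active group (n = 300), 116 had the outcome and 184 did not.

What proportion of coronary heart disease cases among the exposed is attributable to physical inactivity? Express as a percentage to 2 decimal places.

48.07

From the description: a = 2533, b = 869, c = 116, d = 184.
Risk in exposed = 2533/3402 = 0.74456; risk in unexposed = 116/300 = 0.38667.
RR = 0.74456/0.38667 = 1.92559
AR% = (RR − 1)/RR × 100 = (1.92559 − 1)/1.92559 × 100 = 48.0679%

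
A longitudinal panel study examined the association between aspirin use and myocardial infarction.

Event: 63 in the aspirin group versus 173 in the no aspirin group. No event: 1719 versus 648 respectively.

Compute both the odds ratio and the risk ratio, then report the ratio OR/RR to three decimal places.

From the description: a = 63, b = 1719, c = 173, d = 648.
OR = (63·648)/(1719·173) = 40824/297387 = 0.13728
Risk in exposed = 63/1782 = 0.03535; risk in unexposed = 173/821 = 0.21072; RR = 0.16778
OR/RR = 0.13728 / 0.16778 = 0.81821
The outcome is not rare, so the OR lies further from 1 than the RR.

0.818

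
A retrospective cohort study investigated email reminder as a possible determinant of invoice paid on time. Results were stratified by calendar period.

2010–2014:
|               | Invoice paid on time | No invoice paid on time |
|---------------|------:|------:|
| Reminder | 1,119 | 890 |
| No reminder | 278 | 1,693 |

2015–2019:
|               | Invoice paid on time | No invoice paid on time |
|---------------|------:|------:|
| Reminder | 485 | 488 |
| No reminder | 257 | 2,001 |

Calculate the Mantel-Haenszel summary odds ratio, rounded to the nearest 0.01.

7.69

OR_MH = Σ(aᵢdᵢ/nᵢ) / Σ(bᵢcᵢ/nᵢ), where nᵢ is the stratum total.
Stratum 1 (2010–2014): n = 3980; a·d/n = 1119·1693/3980 = 475.9967; b·c/n = 890·278/3980 = 62.1658
Stratum 2 (2015–2019): n = 3231; a·d/n = 485·2001/3231 = 300.3668; b·c/n = 488·257/3231 = 38.8165
OR_MH = (475.9967 + 300.3668) / (62.1658 + 38.8165) = 776.3635 / 100.9823 = 7.68811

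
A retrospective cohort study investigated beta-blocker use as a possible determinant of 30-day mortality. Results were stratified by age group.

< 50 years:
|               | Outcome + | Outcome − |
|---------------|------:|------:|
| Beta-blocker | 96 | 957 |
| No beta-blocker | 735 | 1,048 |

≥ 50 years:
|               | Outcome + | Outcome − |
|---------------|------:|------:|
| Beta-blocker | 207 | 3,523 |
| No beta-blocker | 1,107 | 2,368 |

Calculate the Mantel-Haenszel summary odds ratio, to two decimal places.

0.13

OR_MH = Σ(aᵢdᵢ/nᵢ) / Σ(bᵢcᵢ/nᵢ), where nᵢ is the stratum total.
Stratum 1 (< 50 years): n = 2836; a·d/n = 96·1048/2836 = 35.4753; b·c/n = 957·735/2836 = 248.0236
Stratum 2 (≥ 50 years): n = 7205; a·d/n = 207·2368/7205 = 68.0328; b·c/n = 3523·1107/7205 = 541.2854
OR_MH = (35.4753 + 68.0328) / (248.0236 + 541.2854) = 103.5081 / 789.3090 = 0.13114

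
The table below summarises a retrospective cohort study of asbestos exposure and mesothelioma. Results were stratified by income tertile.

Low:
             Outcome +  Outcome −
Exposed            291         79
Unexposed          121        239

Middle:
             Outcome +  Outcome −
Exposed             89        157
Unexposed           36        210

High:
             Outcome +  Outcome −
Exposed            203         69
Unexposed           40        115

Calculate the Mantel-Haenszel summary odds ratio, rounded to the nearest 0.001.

6.053

OR_MH = Σ(aᵢdᵢ/nᵢ) / Σ(bᵢcᵢ/nᵢ), where nᵢ is the stratum total.
Stratum 1 (Low): n = 730; a·d/n = 291·239/730 = 95.2726; b·c/n = 79·121/730 = 13.0945
Stratum 2 (Middle): n = 492; a·d/n = 89·210/492 = 37.9878; b·c/n = 157·36/492 = 11.4878
Stratum 3 (High): n = 427; a·d/n = 203·115/427 = 54.6721; b·c/n = 69·40/427 = 6.4637
OR_MH = (95.2726 + 37.9878 + 54.6721) / (13.0945 + 11.4878 + 6.4637) = 187.9325 / 31.0460 = 6.05335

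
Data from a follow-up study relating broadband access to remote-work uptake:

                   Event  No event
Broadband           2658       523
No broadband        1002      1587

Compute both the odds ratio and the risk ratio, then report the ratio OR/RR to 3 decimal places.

3.728

Cells: a = 2658, b = 523, c = 1002, d = 1587.
OR = (2658·1587)/(523·1002) = 4218246/524046 = 8.04938
Risk in exposed = 2658/3181 = 0.83559; risk in unexposed = 1002/2589 = 0.38702; RR = 2.15901
OR/RR = 8.04938 / 2.15901 = 3.72827
The outcome is not rare, so the OR lies further from 1 than the RR.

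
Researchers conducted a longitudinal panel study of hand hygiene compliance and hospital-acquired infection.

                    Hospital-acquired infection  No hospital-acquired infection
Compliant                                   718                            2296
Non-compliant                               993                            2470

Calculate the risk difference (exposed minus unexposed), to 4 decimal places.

-0.0485

Cells: a = 718, b = 2296, c = 993, d = 2470.
Risk in exposed = 718/3014 = 0.238222; risk in unexposed = 993/3463 = 0.286746.
Risk difference = 0.238222 − 0.286746 = -0.048524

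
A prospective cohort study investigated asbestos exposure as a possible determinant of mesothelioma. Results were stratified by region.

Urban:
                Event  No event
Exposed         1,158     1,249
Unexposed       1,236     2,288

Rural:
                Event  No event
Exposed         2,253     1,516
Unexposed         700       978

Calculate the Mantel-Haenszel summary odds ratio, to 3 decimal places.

OR_MH = Σ(aᵢdᵢ/nᵢ) / Σ(bᵢcᵢ/nᵢ), where nᵢ is the stratum total.
Stratum 1 (Urban): n = 5931; a·d/n = 1158·2288/5931 = 446.7213; b·c/n = 1249·1236/5931 = 260.2873
Stratum 2 (Rural): n = 5447; a·d/n = 2253·978/5447 = 404.5225; b·c/n = 1516·700/5447 = 194.8228
OR_MH = (446.7213 + 404.5225) / (260.2873 + 194.8228) = 851.2438 / 455.1101 = 1.87041

1.870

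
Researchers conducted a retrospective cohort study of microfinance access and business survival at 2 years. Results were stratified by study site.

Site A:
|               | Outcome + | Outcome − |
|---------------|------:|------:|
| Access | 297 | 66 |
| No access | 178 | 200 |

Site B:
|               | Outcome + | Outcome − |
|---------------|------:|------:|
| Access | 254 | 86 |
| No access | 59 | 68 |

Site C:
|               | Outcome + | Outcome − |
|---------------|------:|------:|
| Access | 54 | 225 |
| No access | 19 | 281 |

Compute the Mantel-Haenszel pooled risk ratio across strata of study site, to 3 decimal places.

1.784

RR_MH = Σ(aᵢ·n₀ᵢ/nᵢ) / Σ(cᵢ·n₁ᵢ/nᵢ), with n₁ᵢ = aᵢ+bᵢ (exposed), n₀ᵢ = cᵢ+dᵢ (unexposed), nᵢ = n₁ᵢ+n₀ᵢ.
Stratum 1 (Site A): n₁ = 363, n₀ = 378, n = 741; a·n₀/n = 297·378/741 = 151.5061; c·n₁/n = 178·363/741 = 87.1984
Stratum 2 (Site B): n₁ = 340, n₀ = 127, n = 467; a·n₀/n = 254·127/467 = 69.0749; c·n₁/n = 59·340/467 = 42.9550
Stratum 3 (Site C): n₁ = 279, n₀ = 300, n = 579; a·n₀/n = 54·300/579 = 27.9793; c·n₁/n = 19·279/579 = 9.1554
RR_MH = (151.5061 + 69.0749 + 27.9793) / (87.1984 + 42.9550 + 9.1554) = 248.5603 / 139.3089 = 1.78424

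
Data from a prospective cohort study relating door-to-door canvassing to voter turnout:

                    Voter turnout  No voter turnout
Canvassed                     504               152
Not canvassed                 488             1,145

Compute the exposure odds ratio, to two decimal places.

7.78

Cells: a = 504, b = 152, c = 488, d = 1145.
OR = (a·d)/(b·c) = (504 × 1145) / (152 × 488) = 577080 / 74176 = 7.77987
The odds of voter turnout are about 7.78 times as high in the canvassed group.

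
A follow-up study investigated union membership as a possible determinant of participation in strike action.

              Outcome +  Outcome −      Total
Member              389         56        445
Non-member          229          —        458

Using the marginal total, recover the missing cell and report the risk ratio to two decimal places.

The missing cell is in the unexposed row: 458 − 229 = 229.
So a = 389, b = 56, c = 229, d = 229.
RR = [a/(a+b)] / [c/(c+d)] = (389/445) / (229/458) = 0.87416/0.50000 = 1.74831

1.75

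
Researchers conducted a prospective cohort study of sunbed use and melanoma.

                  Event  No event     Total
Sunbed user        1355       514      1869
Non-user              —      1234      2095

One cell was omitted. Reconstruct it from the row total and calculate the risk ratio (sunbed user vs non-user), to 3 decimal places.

1.764

The missing cell is in the unexposed row: 2095 − 1234 = 861.
So a = 1355, b = 514, c = 861, d = 1234.
RR = [a/(a+b)] / [c/(c+d)] = (1355/1869) / (861/2095) = 0.72499/0.41098 = 1.76405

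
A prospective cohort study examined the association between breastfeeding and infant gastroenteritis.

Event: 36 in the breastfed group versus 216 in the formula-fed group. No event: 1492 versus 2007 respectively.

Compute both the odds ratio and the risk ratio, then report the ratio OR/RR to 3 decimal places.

0.925

From the description: a = 36, b = 1492, c = 216, d = 2007.
OR = (36·2007)/(1492·216) = 72252/322272 = 0.22420
Risk in exposed = 36/1528 = 0.02356; risk in unexposed = 216/2223 = 0.09717; RR = 0.24247
OR/RR = 0.22420 / 0.24247 = 0.92462
The outcome is rare in both groups, so OR ≈ RR (ratio near 1).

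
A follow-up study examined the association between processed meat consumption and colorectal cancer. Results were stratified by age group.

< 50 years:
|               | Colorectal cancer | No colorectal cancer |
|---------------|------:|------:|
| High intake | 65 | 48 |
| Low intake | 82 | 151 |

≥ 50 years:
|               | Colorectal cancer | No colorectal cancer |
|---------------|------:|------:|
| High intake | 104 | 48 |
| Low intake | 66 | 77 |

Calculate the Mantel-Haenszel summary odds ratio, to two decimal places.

OR_MH = Σ(aᵢdᵢ/nᵢ) / Σ(bᵢcᵢ/nᵢ), where nᵢ is the stratum total.
Stratum 1 (< 50 years): n = 346; a·d/n = 65·151/346 = 28.3671; b·c/n = 48·82/346 = 11.3757
Stratum 2 (≥ 50 years): n = 295; a·d/n = 104·77/295 = 27.1458; b·c/n = 48·66/295 = 10.7390
OR_MH = (28.3671 + 27.1458) / (11.3757 + 10.7390) = 55.5128 / 22.1147 = 2.51022

2.51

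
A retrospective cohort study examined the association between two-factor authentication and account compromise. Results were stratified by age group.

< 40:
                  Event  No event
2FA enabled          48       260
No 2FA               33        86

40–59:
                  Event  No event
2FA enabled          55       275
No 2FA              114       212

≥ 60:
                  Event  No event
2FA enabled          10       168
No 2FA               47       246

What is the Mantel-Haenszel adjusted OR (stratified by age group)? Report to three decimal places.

OR_MH = Σ(aᵢdᵢ/nᵢ) / Σ(bᵢcᵢ/nᵢ), where nᵢ is the stratum total.
Stratum 1 (< 40): n = 427; a·d/n = 48·86/427 = 9.6674; b·c/n = 260·33/427 = 20.0937
Stratum 2 (40–59): n = 656; a·d/n = 55·212/656 = 17.7744; b·c/n = 275·114/656 = 47.7896
Stratum 3 (≥ 60): n = 471; a·d/n = 10·246/471 = 5.2229; b·c/n = 168·47/471 = 16.7643
OR_MH = (9.6674 + 17.7744 + 5.2229) / (20.0937 + 47.7896 + 16.7643) = 32.6648 / 84.6476 = 0.38589

0.386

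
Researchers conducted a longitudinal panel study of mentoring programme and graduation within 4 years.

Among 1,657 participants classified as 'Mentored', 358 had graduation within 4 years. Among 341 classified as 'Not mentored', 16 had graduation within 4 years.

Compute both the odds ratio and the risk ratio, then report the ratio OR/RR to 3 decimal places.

1.216

From the description: a = 358, b = 1299, c = 16, d = 325.
OR = (358·325)/(1299·16) = 116350/20784 = 5.59806
Risk in exposed = 358/1657 = 0.21605; risk in unexposed = 16/341 = 0.04692; RR = 4.60463
OR/RR = 5.59806 / 4.60463 = 1.21574
The outcome is not rare, so the OR lies further from 1 than the RR.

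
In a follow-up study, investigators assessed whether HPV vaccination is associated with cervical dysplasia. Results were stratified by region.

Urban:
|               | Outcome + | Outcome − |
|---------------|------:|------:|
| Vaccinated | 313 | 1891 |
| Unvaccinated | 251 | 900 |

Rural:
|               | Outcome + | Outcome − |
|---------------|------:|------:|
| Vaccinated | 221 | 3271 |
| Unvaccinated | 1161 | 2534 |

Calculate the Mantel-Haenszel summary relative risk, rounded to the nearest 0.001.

RR_MH = Σ(aᵢ·n₀ᵢ/nᵢ) / Σ(cᵢ·n₁ᵢ/nᵢ), with n₁ᵢ = aᵢ+bᵢ (exposed), n₀ᵢ = cᵢ+dᵢ (unexposed), nᵢ = n₁ᵢ+n₀ᵢ.
Stratum 1 (Urban): n₁ = 2204, n₀ = 1151, n = 3355; a·n₀/n = 313·1151/3355 = 107.3809; c·n₁/n = 251·2204/3355 = 164.8894
Stratum 2 (Rural): n₁ = 3492, n₀ = 3695, n = 7187; a·n₀/n = 221·3695/7187 = 113.6211; c·n₁/n = 1161·3492/7187 = 564.1035
RR_MH = (107.3809 + 113.6211) / (164.8894 + 564.1035) = 221.0020 / 728.9929 = 0.30316

0.303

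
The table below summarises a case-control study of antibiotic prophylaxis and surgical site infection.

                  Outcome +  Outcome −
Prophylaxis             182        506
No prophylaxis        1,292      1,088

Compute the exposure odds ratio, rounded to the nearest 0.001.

0.303

Cells: a = 182, b = 506, c = 1292, d = 1088.
OR = (a·d)/(b·c) = (182 × 1088) / (506 × 1292) = 198016 / 653752 = 0.30289
Exposure is associated with lower odds of surgical site infection (OR = 0.30 < 1).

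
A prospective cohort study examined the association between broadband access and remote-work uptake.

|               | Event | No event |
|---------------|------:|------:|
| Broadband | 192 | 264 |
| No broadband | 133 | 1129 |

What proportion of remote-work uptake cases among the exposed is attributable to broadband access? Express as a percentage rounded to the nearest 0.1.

Cells: a = 192, b = 264, c = 133, d = 1129.
Risk in exposed = 192/456 = 0.42105; risk in unexposed = 133/1262 = 0.10539.
RR = 0.42105/0.10539 = 3.99525
AR% = (RR − 1)/RR × 100 = (3.99525 − 1)/3.99525 × 100 = 74.9703%

75.0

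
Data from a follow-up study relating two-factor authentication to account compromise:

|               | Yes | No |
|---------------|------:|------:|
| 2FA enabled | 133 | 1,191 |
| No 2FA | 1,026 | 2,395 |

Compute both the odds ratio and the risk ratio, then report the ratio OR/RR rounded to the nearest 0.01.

Cells: a = 133, b = 1191, c = 1026, d = 2395.
OR = (133·2395)/(1191·1026) = 318535/1221966 = 0.26067
Risk in exposed = 133/1324 = 0.10045; risk in unexposed = 1026/3421 = 0.29991; RR = 0.33494
OR/RR = 0.26067 / 0.33494 = 0.77827
The outcome is not rare, so the OR lies further from 1 than the RR.

0.78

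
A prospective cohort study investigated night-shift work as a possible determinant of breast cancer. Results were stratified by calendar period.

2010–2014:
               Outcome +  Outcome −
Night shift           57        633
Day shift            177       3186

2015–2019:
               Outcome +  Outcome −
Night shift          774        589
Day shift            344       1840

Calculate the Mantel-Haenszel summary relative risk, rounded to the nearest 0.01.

RR_MH = Σ(aᵢ·n₀ᵢ/nᵢ) / Σ(cᵢ·n₁ᵢ/nᵢ), with n₁ᵢ = aᵢ+bᵢ (exposed), n₀ᵢ = cᵢ+dᵢ (unexposed), nᵢ = n₁ᵢ+n₀ᵢ.
Stratum 1 (2010–2014): n₁ = 690, n₀ = 3363, n = 4053; a·n₀/n = 57·3363/4053 = 47.2961; c·n₁/n = 177·690/4053 = 30.1332
Stratum 2 (2015–2019): n₁ = 1363, n₀ = 2184, n = 3547; a·n₀/n = 774·2184/3547 = 476.5763; c·n₁/n = 344·1363/3547 = 132.1883
RR_MH = (47.2961 + 476.5763) / (30.1332 + 132.1883) = 523.8723 / 162.3216 = 3.22737

3.23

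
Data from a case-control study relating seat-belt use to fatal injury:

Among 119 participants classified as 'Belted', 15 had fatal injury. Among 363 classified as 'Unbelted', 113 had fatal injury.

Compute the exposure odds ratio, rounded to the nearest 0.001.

From the description: a = 15, b = 104, c = 113, d = 250.
OR = (a·d)/(b·c) = (15 × 250) / (104 × 113) = 3750 / 11752 = 0.31909
Exposure is associated with lower odds of fatal injury (OR = 0.32 < 1).

0.319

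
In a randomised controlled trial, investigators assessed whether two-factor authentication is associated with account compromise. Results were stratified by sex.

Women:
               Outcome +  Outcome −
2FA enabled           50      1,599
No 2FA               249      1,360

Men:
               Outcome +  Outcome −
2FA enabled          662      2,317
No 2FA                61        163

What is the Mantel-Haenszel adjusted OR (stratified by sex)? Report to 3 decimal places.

OR_MH = Σ(aᵢdᵢ/nᵢ) / Σ(bᵢcᵢ/nᵢ), where nᵢ is the stratum total.
Stratum 1 (Women): n = 3258; a·d/n = 50·1360/3258 = 20.8717; b·c/n = 1599·249/3258 = 122.2072
Stratum 2 (Men): n = 3203; a·d/n = 662·163/3203 = 33.6890; b·c/n = 2317·61/3203 = 44.1264
OR_MH = (20.8717 + 33.6890) / (122.2072 + 44.1264) = 54.5607 / 166.3336 = 0.32802

0.328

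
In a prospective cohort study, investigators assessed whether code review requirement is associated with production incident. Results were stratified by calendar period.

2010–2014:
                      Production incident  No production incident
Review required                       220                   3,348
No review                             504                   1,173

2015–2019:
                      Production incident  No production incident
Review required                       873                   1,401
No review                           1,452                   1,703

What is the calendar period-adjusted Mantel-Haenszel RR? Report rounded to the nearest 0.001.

RR_MH = Σ(aᵢ·n₀ᵢ/nᵢ) / Σ(cᵢ·n₁ᵢ/nᵢ), with n₁ᵢ = aᵢ+bᵢ (exposed), n₀ᵢ = cᵢ+dᵢ (unexposed), nᵢ = n₁ᵢ+n₀ᵢ.
Stratum 1 (2010–2014): n₁ = 3568, n₀ = 1677, n = 5245; a·n₀/n = 220·1677/5245 = 70.3413; c·n₁/n = 504·3568/5245 = 342.8545
Stratum 2 (2015–2019): n₁ = 2274, n₀ = 3155, n = 5429; a·n₀/n = 873·3155/5429 = 507.3338; c·n₁/n = 1452·2274/5429 = 608.1871
RR_MH = (70.3413 + 507.3338) / (342.8545 + 608.1871) = 577.6750 / 951.0417 = 0.60741

0.607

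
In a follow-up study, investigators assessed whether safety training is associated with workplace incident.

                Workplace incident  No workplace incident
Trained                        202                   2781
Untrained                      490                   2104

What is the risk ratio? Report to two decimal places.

Cells: a = 202, b = 2781, c = 490, d = 2104.
Risk in exposed = 202/2983 = 0.06772; risk in unexposed = 490/2594 = 0.18890.
RR = 0.06772 / 0.18890 = 0.35849
The risk is 64% lower among the exposed than among the unexposed.

0.36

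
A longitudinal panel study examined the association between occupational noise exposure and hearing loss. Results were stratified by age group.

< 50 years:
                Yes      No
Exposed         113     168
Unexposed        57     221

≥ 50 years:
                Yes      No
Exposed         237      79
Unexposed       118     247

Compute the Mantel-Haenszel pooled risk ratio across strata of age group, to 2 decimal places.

2.20

RR_MH = Σ(aᵢ·n₀ᵢ/nᵢ) / Σ(cᵢ·n₁ᵢ/nᵢ), with n₁ᵢ = aᵢ+bᵢ (exposed), n₀ᵢ = cᵢ+dᵢ (unexposed), nᵢ = n₁ᵢ+n₀ᵢ.
Stratum 1 (< 50 years): n₁ = 281, n₀ = 278, n = 559; a·n₀/n = 113·278/559 = 56.1968; c·n₁/n = 57·281/559 = 28.6530
Stratum 2 (≥ 50 years): n₁ = 316, n₀ = 365, n = 681; a·n₀/n = 237·365/681 = 127.0264; c·n₁/n = 118·316/681 = 54.7548
RR_MH = (56.1968 + 127.0264) / (28.6530 + 54.7548) = 183.2232 / 83.4077 = 2.19672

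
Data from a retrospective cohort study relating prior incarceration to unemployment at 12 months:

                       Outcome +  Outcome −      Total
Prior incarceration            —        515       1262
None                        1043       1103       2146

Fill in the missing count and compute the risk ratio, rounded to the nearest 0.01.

The missing cell is in the exposed row: 1262 − 515 = 747.
So a = 747, b = 515, c = 1043, d = 1103.
RR = [a/(a+b)] / [c/(c+d)] = (747/1262) / (1043/2146) = 0.59192/0.48602 = 1.21789

1.22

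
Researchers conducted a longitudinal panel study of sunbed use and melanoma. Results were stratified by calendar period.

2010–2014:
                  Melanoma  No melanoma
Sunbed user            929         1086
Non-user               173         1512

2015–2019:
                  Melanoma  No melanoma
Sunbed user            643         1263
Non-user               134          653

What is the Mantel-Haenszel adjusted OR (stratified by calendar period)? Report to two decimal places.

OR_MH = Σ(aᵢdᵢ/nᵢ) / Σ(bᵢcᵢ/nᵢ), where nᵢ is the stratum total.
Stratum 1 (2010–2014): n = 3700; a·d/n = 929·1512/3700 = 379.6346; b·c/n = 1086·173/3700 = 50.7778
Stratum 2 (2015–2019): n = 2693; a·d/n = 643·653/2693 = 155.9150; b·c/n = 1263·134/2693 = 62.8452
OR_MH = (379.6346 + 155.9150) / (50.7778 + 62.8452) = 535.5496 / 113.6230 = 4.71339

4.71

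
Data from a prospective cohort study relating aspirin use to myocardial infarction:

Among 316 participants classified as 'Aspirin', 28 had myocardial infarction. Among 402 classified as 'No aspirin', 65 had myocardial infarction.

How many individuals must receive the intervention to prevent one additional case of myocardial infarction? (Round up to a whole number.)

14

Risk in treated group = 28/316 = 0.08861; risk in control = 65/402 = 0.16169.
Absolute risk reduction = 0.16169 − 0.08861 = 0.07308
NNT = 1 / ARR = 1 / 0.07308 = 13.683 → round up → 14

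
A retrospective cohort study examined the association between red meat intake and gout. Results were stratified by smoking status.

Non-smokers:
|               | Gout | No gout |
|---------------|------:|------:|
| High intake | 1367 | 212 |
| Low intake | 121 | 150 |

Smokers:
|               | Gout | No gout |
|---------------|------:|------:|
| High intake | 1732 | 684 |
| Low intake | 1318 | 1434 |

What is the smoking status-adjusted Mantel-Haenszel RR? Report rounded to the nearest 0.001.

1.560

RR_MH = Σ(aᵢ·n₀ᵢ/nᵢ) / Σ(cᵢ·n₁ᵢ/nᵢ), with n₁ᵢ = aᵢ+bᵢ (exposed), n₀ᵢ = cᵢ+dᵢ (unexposed), nᵢ = n₁ᵢ+n₀ᵢ.
Stratum 1 (Non-smokers): n₁ = 1579, n₀ = 271, n = 1850; a·n₀/n = 1367·271/1850 = 200.2470; c·n₁/n = 121·1579/1850 = 103.2751
Stratum 2 (Smokers): n₁ = 2416, n₀ = 2752, n = 5168; a·n₀/n = 1732·2752/5168 = 922.3034; c·n₁/n = 1318·2416/5168 = 616.1548
RR_MH = (200.2470 + 922.3034) / (103.2751 + 616.1548) = 1122.5504 / 719.4299 = 1.56033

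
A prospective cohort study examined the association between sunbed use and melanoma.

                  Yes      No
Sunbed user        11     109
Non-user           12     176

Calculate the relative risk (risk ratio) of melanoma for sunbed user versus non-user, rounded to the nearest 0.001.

Cells: a = 11, b = 109, c = 12, d = 176.
Risk in exposed = 11/120 = 0.09167; risk in unexposed = 12/188 = 0.06383.
RR = 0.09167 / 0.06383 = 1.43611
The risk among the exposed is 1.44 times that among the unexposed.

1.436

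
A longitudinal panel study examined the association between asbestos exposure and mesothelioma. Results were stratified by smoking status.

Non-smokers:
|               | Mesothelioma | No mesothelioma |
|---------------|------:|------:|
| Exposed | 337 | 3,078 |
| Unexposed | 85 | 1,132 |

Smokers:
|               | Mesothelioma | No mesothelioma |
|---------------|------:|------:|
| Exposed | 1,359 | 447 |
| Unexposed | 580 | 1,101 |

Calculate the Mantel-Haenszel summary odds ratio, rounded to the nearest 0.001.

OR_MH = Σ(aᵢdᵢ/nᵢ) / Σ(bᵢcᵢ/nᵢ), where nᵢ is the stratum total.
Stratum 1 (Non-smokers): n = 4632; a·d/n = 337·1132/4632 = 82.3584; b·c/n = 3078·85/4632 = 56.4832
Stratum 2 (Smokers): n = 3487; a·d/n = 1359·1101/3487 = 429.0964; b·c/n = 447·580/3487 = 74.3504
OR_MH = (82.3584 + 429.0964) / (56.4832 + 74.3504) = 511.4547 / 130.8336 = 3.90920

3.909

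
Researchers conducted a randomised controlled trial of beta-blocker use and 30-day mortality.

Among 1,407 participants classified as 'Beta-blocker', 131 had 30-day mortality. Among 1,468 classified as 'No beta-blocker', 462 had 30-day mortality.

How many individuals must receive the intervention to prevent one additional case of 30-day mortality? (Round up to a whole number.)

5

Risk in treated group = 131/1407 = 0.09311; risk in control = 462/1468 = 0.31471.
Absolute risk reduction = 0.31471 − 0.09311 = 0.22161
NNT = 1 / ARR = 1 / 0.22161 = 4.512 → round up → 5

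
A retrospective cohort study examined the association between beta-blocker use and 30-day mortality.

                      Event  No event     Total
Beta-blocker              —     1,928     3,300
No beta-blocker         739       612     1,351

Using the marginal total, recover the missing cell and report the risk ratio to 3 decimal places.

The missing cell is in the exposed row: 3300 − 1928 = 1372.
So a = 1372, b = 1928, c = 739, d = 612.
RR = [a/(a+b)] / [c/(c+d)] = (1372/3300) / (739/1351) = 0.41576/0.54700 = 0.76007

0.760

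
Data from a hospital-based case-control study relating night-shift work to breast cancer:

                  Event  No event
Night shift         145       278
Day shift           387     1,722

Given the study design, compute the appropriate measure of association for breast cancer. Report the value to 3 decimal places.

2.321

Cells: a = 145, b = 278, c = 387, d = 1722.
This is a hospital-based case-control study: participants were sampled on outcome status, so risks in the source population cannot be estimated directly — relative risk is not valid here. The odds ratio is the appropriate measure.
OR = (a·d)/(b·c) = (145 × 1722) / (278 × 387) = 249690 / 107586 = 2.32084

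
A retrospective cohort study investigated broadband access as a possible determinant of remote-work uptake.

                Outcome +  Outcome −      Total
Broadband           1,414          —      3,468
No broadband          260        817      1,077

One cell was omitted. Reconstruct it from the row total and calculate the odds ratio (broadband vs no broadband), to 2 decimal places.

The missing cell is in the exposed row: 3468 − 1414 = 2054.
So a = 1414, b = 2054, c = 260, d = 817.
OR = (a·d)/(b·c) = (1414 × 817) / (2054 × 260) = 1155238 / 534040 = 2.16321

2.16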